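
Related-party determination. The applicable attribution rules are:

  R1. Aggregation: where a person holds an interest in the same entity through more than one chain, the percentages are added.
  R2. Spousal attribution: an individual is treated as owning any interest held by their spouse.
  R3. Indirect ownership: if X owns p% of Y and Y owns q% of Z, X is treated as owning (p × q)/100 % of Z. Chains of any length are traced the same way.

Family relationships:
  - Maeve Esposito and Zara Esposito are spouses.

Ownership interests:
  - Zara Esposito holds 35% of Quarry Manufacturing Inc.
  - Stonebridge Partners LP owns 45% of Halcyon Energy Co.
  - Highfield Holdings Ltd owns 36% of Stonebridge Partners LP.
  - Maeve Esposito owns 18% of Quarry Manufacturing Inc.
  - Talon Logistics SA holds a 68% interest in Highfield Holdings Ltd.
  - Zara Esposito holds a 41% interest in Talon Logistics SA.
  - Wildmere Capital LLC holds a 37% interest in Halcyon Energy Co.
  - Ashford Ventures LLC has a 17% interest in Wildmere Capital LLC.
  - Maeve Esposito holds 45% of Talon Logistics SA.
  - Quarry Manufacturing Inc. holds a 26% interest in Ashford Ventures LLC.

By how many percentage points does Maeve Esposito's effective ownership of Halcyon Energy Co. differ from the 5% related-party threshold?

5.340522

By spousal attribution (R2), Maeve Esposito is treated as also owning Zara Esposito's interest in Quarry Manufacturing Inc, giving 18% + 35% = 53%.
By spousal attribution (R2), Maeve Esposito is treated as also owning Zara Esposito's interest in Talon Logistics SA, giving 45% + 41% = 86%.
Chain via Quarry Manufacturing Inc. → Ashford Ventures LLC → Wildmere Capital LLC (R3): 53% × 26% × 17% × 37% = 0.866762% of Halcyon Energy Co.
Chain via Talon Logistics SA → Highfield Holdings Ltd → Stonebridge Partners LP (R3): 86% × 68% × 36% × 45% = 9.47376% of Halcyon Energy Co.
Aggregating (R1): 0.866762% + 9.47376% = 10.340522%.
10.340522% exceeds the 5% threshold by 5.340522 percentage points.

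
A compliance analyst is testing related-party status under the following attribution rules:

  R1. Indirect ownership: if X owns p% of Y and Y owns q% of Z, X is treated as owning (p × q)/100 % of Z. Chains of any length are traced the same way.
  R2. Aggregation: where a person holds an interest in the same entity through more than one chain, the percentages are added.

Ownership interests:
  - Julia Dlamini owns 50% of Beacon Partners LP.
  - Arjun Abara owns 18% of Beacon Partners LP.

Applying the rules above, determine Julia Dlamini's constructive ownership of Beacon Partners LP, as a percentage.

50%

Direct interest in Beacon Partners LP: 50%.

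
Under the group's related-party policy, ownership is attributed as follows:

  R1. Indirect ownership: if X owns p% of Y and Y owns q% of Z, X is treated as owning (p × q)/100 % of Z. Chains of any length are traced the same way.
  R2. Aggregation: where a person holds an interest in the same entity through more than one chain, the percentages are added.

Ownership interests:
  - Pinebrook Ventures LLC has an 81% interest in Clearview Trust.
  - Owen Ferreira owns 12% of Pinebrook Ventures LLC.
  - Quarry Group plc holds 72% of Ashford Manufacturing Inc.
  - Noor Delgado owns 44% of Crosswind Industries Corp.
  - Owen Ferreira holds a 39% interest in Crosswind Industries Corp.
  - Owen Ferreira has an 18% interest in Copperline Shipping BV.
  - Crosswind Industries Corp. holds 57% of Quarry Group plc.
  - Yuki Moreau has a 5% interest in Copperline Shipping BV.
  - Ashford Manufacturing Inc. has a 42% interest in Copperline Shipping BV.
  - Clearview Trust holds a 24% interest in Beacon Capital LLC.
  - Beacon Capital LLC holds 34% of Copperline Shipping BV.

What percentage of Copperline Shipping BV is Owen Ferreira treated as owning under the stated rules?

Chain via Pinebrook Ventures LLC → Clearview Trust → Beacon Capital LLC (R1): 12% × 81% × 24% × 34% = 0.793152% of Copperline Shipping BV.
Chain via Crosswind Industries Corp. → Quarry Group plc → Ashford Manufacturing Inc. (R1): 39% × 57% × 72% × 42% = 6.722352% of Copperline Shipping BV.
Direct interest in Copperline Shipping BV: 18%.
Aggregating (R2): 0.793152% + 6.722352% + 18% = 25.515504%.

25.515504%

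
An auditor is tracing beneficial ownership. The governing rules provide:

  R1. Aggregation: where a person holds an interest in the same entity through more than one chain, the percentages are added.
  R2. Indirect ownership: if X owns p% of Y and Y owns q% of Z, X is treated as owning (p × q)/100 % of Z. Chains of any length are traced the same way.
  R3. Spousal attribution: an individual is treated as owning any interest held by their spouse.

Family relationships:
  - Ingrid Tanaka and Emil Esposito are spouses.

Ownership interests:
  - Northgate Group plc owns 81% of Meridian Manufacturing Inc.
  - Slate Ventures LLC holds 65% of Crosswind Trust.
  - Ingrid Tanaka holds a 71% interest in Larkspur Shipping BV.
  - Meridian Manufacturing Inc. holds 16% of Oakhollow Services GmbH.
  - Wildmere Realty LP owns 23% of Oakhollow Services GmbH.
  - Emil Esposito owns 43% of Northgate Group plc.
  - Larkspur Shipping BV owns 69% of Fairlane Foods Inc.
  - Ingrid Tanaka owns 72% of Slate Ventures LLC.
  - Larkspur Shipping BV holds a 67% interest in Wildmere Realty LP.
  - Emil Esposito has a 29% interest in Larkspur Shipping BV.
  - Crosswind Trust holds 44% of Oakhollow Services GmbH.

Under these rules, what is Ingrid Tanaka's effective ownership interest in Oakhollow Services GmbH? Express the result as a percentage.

41.5748%

By spousal attribution (R3), Ingrid Tanaka is treated as also owning Emil Esposito's interest in Larkspur Shipping BV, giving 71% + 29% = 100%.
By spousal attribution (R3), Ingrid Tanaka is treated as owning Emil Esposito's 43% interest in Northgate Group plc.
Chain via Larkspur Shipping BV → Wildmere Realty LP (R2): 100% × 67% × 23% = 15.41% of Oakhollow Services GmbH.
Chain via Slate Ventures LLC → Crosswind Trust (R2): 72% × 65% × 44% = 20.592% of Oakhollow Services GmbH.
Chain via Northgate Group plc → Meridian Manufacturing Inc. (R2): 43% × 81% × 16% = 5.5728% of Oakhollow Services GmbH.
Aggregating (R1): 15.41% + 20.592% + 5.5728% = 41.5748%.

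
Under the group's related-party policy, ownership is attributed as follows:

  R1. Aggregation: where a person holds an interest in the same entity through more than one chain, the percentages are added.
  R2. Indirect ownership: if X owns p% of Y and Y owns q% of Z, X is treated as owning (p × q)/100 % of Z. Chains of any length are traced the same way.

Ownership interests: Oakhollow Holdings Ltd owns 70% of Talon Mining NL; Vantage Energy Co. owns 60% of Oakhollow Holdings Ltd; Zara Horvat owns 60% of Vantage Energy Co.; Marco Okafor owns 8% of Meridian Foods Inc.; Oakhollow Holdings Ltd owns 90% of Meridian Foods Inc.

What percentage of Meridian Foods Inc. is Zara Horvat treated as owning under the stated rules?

Chain via Vantage Energy Co. → Oakhollow Holdings Ltd (R2): 60% × 60% × 90% = 32.4% of Meridian Foods Inc.

32.4%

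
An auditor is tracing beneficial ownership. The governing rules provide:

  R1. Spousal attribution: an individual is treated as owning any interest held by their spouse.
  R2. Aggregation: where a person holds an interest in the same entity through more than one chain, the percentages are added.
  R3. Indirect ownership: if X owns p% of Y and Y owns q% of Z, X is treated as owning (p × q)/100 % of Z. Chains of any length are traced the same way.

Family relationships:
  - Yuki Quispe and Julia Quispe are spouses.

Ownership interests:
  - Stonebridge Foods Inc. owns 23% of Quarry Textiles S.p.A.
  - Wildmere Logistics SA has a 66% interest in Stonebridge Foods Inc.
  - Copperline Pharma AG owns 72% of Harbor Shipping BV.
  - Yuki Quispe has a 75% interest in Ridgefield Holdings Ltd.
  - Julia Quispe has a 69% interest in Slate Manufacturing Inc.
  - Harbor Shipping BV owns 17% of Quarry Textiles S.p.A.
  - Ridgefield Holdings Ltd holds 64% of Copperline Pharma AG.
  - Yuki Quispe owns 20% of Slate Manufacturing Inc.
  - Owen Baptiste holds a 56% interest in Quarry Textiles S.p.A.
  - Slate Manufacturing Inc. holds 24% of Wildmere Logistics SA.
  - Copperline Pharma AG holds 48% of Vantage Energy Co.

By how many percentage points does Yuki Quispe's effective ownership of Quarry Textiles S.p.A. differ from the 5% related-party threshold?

4.117648

By spousal attribution (R1), Yuki Quispe is treated as also owning Julia Quispe's interest in Slate Manufacturing Inc, giving 20% + 69% = 89%.
Chain via Ridgefield Holdings Ltd → Copperline Pharma AG → Harbor Shipping BV (R3): 75% × 64% × 72% × 17% = 5.8752% of Quarry Textiles S.p.A.
Chain via Slate Manufacturing Inc. → Wildmere Logistics SA → Stonebridge Foods Inc. (R3): 89% × 24% × 66% × 23% = 3.242448% of Quarry Textiles S.p.A.
Aggregating (R2): 5.8752% + 3.242448% = 9.117648%.
9.117648% exceeds the 5% threshold by 4.117648 percentage points.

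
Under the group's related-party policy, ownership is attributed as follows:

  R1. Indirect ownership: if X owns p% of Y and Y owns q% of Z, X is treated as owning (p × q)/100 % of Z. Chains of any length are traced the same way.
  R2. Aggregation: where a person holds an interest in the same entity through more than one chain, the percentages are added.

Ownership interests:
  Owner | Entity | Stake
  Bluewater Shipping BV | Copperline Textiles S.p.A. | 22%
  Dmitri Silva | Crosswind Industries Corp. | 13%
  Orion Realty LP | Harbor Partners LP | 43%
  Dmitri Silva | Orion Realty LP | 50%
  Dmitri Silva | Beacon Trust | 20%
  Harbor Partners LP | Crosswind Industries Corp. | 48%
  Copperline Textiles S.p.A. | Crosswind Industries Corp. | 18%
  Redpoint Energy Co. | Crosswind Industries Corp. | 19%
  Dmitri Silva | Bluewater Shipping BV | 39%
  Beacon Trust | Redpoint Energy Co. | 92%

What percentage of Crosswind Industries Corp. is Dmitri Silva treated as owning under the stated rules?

Chain via Orion Realty LP → Harbor Partners LP (R1): 50% × 43% × 48% = 10.32% of Crosswind Industries Corp.
Chain via Beacon Trust → Redpoint Energy Co. (R1): 20% × 92% × 19% = 3.496% of Crosswind Industries Corp.
Chain via Bluewater Shipping BV → Copperline Textiles S.p.A. (R1): 39% × 22% × 18% = 1.5444% of Crosswind Industries Corp.
Direct interest in Crosswind Industries Corp: 13%.
Aggregating (R2): 10.32% + 3.496% + 1.5444% + 13% = 28.3604%.

28.3604%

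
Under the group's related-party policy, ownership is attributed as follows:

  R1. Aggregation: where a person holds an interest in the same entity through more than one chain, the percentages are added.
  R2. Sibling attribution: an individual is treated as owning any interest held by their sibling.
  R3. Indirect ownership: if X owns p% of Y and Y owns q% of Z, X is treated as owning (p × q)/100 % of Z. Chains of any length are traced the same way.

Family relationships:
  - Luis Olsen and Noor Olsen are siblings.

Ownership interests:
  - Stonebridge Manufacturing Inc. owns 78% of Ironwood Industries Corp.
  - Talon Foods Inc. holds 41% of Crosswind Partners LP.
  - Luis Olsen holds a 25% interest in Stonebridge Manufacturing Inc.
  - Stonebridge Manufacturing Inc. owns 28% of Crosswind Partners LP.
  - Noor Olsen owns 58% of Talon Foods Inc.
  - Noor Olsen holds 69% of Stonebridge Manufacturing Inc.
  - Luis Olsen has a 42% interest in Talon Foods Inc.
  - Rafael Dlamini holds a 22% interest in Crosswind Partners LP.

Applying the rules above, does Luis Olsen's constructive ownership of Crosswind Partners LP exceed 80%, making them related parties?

No

By sibling attribution (R2), Luis Olsen is treated as also owning Noor Olsen's interest in Talon Foods Inc, giving 42% + 58% = 100%.
By sibling attribution (R2), Luis Olsen is treated as also owning Noor Olsen's interest in Stonebridge Manufacturing Inc, giving 25% + 69% = 94%.
Chain via Talon Foods Inc. (R3): 100% × 41% = 41% of Crosswind Partners LP.
Chain via Stonebridge Manufacturing Inc. (R3): 94% × 28% = 26.32% of Crosswind Partners LP.
Aggregating (R1): 41% + 26.32% = 67.32%.
67.32% does not exceed the 80% threshold, so Luis is not a related party to Crosswind Partners LP.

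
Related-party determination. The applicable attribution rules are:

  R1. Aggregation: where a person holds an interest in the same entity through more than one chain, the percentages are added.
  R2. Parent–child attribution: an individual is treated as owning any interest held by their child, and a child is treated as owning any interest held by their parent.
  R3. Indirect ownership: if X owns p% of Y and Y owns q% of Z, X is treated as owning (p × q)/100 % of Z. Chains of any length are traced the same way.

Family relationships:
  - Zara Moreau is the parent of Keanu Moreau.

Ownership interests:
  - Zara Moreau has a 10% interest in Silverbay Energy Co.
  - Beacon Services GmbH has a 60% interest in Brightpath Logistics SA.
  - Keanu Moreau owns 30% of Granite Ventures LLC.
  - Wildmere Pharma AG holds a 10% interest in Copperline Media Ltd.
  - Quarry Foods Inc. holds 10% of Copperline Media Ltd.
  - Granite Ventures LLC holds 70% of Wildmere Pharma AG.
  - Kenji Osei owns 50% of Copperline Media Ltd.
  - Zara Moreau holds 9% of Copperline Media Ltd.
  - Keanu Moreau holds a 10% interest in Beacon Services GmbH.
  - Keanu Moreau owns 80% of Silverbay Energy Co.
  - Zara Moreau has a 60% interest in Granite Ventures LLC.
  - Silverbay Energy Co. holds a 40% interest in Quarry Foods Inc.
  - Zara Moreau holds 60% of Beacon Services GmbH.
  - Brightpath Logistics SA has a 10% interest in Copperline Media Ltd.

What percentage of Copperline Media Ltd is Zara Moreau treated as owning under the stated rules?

By parent–child attribution (R2), Zara Moreau is treated as also owning Keanu Moreau's interest in Beacon Services GmbH, giving 60% + 10% = 70%.
By parent–child attribution (R2), Zara Moreau is treated as also owning Keanu Moreau's interest in Granite Ventures LLC, giving 60% + 30% = 90%.
By parent–child attribution (R2), Zara Moreau is treated as also owning Keanu Moreau's interest in Silverbay Energy Co, giving 10% + 80% = 90%.
Chain via Beacon Services GmbH → Brightpath Logistics SA (R3): 70% × 60% × 10% = 4.2% of Copperline Media Ltd.
Chain via Granite Ventures LLC → Wildmere Pharma AG (R3): 90% × 70% × 10% = 6.3% of Copperline Media Ltd.
Chain via Silverbay Energy Co. → Quarry Foods Inc. (R3): 90% × 40% × 10% = 3.6% of Copperline Media Ltd.
Direct interest in Copperline Media Ltd: 9%.
Aggregating (R1): 4.2% + 6.3% + 3.6% + 9% = 23.1%.

23.1%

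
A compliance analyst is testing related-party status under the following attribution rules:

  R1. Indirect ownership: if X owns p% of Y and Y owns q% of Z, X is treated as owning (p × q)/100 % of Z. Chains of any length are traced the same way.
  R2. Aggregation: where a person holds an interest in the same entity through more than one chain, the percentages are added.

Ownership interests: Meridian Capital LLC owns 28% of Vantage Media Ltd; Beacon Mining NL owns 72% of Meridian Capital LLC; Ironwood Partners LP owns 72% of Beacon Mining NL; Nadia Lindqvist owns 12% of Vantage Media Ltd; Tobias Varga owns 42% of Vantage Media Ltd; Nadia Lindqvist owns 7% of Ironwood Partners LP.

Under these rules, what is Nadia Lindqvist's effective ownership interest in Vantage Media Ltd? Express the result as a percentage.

Chain via Ironwood Partners LP → Beacon Mining NL → Meridian Capital LLC (R1): 7% × 72% × 72% × 28% = 1.016064% of Vantage Media Ltd.
Direct interest in Vantage Media Ltd: 12%.
Aggregating (R2): 1.016064% + 12% = 13.016064%.

13.016064%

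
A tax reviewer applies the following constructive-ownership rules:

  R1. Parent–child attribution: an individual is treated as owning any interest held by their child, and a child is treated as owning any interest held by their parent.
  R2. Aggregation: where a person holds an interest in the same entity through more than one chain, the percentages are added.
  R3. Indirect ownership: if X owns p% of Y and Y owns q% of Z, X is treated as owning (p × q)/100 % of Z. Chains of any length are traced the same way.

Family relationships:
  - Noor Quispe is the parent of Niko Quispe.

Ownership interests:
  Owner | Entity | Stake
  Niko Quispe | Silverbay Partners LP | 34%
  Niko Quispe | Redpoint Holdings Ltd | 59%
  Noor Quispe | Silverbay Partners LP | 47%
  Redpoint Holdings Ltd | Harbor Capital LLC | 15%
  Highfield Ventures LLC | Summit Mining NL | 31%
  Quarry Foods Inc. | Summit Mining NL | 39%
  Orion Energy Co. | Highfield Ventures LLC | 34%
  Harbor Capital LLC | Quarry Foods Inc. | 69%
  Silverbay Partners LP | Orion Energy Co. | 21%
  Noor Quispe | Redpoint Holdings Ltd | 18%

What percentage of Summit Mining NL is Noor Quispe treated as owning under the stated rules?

By parent–child attribution (R1), Noor Quispe is treated as also owning Niko Quispe's interest in Redpoint Holdings Ltd, giving 18% + 59% = 77%.
By parent–child attribution (R1), Noor Quispe is treated as also owning Niko Quispe's interest in Silverbay Partners LP, giving 47% + 34% = 81%.
Chain via Redpoint Holdings Ltd → Harbor Capital LLC → Quarry Foods Inc. (R3): 77% × 15% × 69% × 39% = 3.108105% of Summit Mining NL.
Chain via Silverbay Partners LP → Orion Energy Co. → Highfield Ventures LLC (R3): 81% × 21% × 34% × 31% = 1.792854% of Summit Mining NL.
Aggregating (R2): 3.108105% + 1.792854% = 4.900959%.

4.900959%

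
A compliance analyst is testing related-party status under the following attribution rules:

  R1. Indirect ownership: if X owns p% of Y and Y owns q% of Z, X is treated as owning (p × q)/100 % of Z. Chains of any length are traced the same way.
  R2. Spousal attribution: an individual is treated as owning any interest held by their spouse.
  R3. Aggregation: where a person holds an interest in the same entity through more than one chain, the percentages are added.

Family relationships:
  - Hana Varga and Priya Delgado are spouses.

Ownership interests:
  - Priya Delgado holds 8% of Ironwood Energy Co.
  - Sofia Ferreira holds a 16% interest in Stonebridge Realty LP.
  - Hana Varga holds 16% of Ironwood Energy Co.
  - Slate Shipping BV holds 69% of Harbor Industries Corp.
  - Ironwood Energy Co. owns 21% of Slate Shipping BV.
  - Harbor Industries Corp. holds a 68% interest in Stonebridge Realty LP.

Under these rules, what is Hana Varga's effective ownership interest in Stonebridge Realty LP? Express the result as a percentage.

2.364768%

By spousal attribution (R2), Hana Varga is treated as also owning Priya Delgado's interest in Ironwood Energy Co, giving 16% + 8% = 24%.
Chain via Ironwood Energy Co. → Slate Shipping BV → Harbor Industries Corp. (R1): 24% × 21% × 69% × 68% = 2.364768% of Stonebridge Realty LP.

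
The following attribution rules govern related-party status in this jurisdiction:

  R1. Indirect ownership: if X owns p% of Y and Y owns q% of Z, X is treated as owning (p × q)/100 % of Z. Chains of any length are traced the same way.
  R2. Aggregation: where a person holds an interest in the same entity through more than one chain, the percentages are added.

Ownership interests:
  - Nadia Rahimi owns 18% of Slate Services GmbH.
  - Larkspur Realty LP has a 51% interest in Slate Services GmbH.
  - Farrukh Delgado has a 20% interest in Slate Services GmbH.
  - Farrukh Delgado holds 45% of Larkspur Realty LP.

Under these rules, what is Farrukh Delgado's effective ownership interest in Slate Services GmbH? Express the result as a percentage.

42.95%

Chain via Larkspur Realty LP (R1): 45% × 51% = 22.95% of Slate Services GmbH.
Direct interest in Slate Services GmbH: 20%.
Aggregating (R2): 22.95% + 20% = 42.95%.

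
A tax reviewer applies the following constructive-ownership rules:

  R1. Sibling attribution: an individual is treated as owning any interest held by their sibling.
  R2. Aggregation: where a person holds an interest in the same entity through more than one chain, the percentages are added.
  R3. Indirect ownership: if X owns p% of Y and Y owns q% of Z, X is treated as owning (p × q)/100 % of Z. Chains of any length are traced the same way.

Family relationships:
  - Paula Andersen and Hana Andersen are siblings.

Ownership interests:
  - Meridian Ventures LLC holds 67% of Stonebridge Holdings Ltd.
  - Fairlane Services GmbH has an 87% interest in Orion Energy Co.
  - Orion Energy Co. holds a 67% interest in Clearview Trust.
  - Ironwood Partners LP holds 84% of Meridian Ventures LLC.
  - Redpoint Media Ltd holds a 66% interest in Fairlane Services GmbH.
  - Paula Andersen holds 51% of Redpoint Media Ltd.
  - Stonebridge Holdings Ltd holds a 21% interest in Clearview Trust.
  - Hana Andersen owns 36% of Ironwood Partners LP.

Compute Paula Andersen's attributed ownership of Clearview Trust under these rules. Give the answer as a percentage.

By sibling attribution (R1), Paula Andersen is treated as owning Hana Andersen's 36% interest in Ironwood Partners LP.
Chain via Redpoint Media Ltd → Fairlane Services GmbH → Orion Energy Co. (R3): 51% × 66% × 87% × 67% = 19.620414% of Clearview Trust.
Chain via Ironwood Partners LP → Meridian Ventures LLC → Stonebridge Holdings Ltd (R3): 36% × 84% × 67% × 21% = 4.254768% of Clearview Trust.
Aggregating (R2): 19.620414% + 4.254768% = 23.875182%.

23.875182%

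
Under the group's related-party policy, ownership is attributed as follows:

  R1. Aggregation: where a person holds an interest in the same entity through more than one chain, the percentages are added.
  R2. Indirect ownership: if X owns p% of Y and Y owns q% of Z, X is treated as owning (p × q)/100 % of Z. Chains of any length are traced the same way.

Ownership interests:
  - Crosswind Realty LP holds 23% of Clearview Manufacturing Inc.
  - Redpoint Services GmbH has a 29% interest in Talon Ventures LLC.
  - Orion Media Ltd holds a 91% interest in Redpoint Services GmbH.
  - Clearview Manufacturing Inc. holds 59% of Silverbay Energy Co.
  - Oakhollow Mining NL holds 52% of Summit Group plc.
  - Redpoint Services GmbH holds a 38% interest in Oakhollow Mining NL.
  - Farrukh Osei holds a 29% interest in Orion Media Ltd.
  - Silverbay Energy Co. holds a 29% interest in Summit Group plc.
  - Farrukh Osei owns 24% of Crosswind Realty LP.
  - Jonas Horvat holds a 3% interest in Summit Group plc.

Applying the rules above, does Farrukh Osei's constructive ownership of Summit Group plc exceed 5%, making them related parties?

Chain via Crosswind Realty LP → Clearview Manufacturing Inc. → Silverbay Energy Co. (R2): 24% × 23% × 59% × 29% = 0.944472% of Summit Group plc.
Chain via Orion Media Ltd → Redpoint Services GmbH → Oakhollow Mining NL (R2): 29% × 91% × 38% × 52% = 5.214664% of Summit Group plc.
Aggregating (R1): 0.944472% + 5.214664% = 6.159136%.
6.159136% exceeds the 5% threshold, so Farrukh is a related party to Summit Group plc.

Yes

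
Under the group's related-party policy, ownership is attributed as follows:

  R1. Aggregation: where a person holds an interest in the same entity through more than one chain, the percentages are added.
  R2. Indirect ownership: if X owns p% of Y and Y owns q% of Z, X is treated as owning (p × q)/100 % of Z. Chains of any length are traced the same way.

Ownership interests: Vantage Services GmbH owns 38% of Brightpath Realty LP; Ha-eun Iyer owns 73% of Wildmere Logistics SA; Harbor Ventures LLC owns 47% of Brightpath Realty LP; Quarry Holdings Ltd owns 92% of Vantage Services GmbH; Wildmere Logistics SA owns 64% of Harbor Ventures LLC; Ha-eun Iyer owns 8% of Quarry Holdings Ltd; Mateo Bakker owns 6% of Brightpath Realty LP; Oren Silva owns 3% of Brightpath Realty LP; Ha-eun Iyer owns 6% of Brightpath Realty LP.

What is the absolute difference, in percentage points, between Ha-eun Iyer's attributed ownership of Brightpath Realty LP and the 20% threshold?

10.7552

Chain via Quarry Holdings Ltd → Vantage Services GmbH (R2): 8% × 92% × 38% = 2.7968% of Brightpath Realty LP.
Chain via Wildmere Logistics SA → Harbor Ventures LLC (R2): 73% × 64% × 47% = 21.9584% of Brightpath Realty LP.
Direct interest in Brightpath Realty LP: 6%.
Aggregating (R1): 2.7968% + 21.9584% + 6% = 30.7552%.
30.7552% exceeds the 20% threshold by 10.7552 percentage points.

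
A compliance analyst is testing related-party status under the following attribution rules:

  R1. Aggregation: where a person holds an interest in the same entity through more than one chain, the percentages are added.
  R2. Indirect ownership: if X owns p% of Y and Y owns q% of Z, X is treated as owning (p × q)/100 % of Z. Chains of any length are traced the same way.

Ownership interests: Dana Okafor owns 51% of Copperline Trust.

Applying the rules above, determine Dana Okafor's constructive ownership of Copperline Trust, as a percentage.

51%

Direct interest in Copperline Trust: 51%.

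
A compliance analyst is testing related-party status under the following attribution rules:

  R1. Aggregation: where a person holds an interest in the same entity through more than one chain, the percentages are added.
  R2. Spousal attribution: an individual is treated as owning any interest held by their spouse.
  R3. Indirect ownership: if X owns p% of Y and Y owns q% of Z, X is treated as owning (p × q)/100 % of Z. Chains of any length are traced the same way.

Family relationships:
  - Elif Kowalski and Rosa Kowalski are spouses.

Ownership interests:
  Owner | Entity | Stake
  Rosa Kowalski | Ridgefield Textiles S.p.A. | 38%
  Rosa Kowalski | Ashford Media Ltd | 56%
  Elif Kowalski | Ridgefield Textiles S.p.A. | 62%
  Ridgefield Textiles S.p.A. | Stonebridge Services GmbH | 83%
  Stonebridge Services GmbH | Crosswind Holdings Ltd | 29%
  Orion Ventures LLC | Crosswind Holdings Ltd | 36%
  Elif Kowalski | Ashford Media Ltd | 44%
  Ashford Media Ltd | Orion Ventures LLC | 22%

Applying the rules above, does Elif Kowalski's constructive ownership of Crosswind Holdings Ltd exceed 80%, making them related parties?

By spousal attribution (R2), Elif Kowalski is treated as also owning Rosa Kowalski's interest in Ridgefield Textiles S.p.A, giving 62% + 38% = 100%.
By spousal attribution (R2), Elif Kowalski is treated as also owning Rosa Kowalski's interest in Ashford Media Ltd, giving 44% + 56% = 100%.
Chain via Ridgefield Textiles S.p.A. → Stonebridge Services GmbH (R3): 100% × 83% × 29% = 24.07% of Crosswind Holdings Ltd.
Chain via Ashford Media Ltd → Orion Ventures LLC (R3): 100% × 22% × 36% = 7.92% of Crosswind Holdings Ltd.
Aggregating (R1): 24.07% + 7.92% = 31.99%.
31.99% does not exceed the 80% threshold, so Elif is not a related party to Crosswind Holdings Ltd.

No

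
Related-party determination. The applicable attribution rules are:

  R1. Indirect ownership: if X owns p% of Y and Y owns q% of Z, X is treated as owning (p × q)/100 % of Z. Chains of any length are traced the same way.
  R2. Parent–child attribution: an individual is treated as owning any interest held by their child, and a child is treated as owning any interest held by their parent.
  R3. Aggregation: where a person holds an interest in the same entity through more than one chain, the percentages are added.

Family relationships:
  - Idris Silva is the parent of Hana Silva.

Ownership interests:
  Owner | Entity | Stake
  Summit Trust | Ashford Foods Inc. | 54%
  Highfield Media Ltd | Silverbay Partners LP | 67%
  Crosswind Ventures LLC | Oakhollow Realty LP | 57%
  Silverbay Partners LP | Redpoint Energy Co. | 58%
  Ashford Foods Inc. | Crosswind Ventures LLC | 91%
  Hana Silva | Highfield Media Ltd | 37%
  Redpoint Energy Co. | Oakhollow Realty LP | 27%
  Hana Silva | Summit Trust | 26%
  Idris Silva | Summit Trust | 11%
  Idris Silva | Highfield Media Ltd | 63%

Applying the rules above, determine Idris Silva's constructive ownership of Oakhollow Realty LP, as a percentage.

By parent–child attribution (R2), Idris Silva is treated as also owning Hana Silva's interest in Summit Trust, giving 11% + 26% = 37%.
By parent–child attribution (R2), Idris Silva is treated as also owning Hana Silva's interest in Highfield Media Ltd, giving 63% + 37% = 100%.
Chain via Summit Trust → Ashford Foods Inc. → Crosswind Ventures LLC (R1): 37% × 54% × 91% × 57% = 10.363626% of Oakhollow Realty LP.
Chain via Highfield Media Ltd → Silverbay Partners LP → Redpoint Energy Co. (R1): 100% × 67% × 58% × 27% = 10.4922% of Oakhollow Realty LP.
Aggregating (R3): 10.363626% + 10.4922% = 20.855826%.

20.855826%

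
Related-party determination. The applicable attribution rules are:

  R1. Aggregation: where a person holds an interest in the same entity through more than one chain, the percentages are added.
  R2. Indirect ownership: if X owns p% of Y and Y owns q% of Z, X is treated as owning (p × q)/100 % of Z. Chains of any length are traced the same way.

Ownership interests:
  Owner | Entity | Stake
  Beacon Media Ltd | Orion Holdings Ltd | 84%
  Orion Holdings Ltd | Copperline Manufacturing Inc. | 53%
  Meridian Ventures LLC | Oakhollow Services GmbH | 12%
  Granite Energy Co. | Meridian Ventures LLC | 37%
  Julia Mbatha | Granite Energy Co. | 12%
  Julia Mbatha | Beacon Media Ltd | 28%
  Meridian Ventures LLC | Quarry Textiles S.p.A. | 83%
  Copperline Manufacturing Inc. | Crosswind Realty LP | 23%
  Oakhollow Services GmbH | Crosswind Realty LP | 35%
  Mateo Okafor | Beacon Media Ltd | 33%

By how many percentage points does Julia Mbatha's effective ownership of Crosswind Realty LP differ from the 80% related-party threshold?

76.946432

Chain via Beacon Media Ltd → Orion Holdings Ltd → Copperline Manufacturing Inc. (R2): 28% × 84% × 53% × 23% = 2.867088% of Crosswind Realty LP.
Chain via Granite Energy Co. → Meridian Ventures LLC → Oakhollow Services GmbH (R2): 12% × 37% × 12% × 35% = 0.18648% of Crosswind Realty LP.
Aggregating (R1): 2.867088% + 0.18648% = 3.053568%.
3.053568% falls short of the 80% threshold by 76.946432 percentage points.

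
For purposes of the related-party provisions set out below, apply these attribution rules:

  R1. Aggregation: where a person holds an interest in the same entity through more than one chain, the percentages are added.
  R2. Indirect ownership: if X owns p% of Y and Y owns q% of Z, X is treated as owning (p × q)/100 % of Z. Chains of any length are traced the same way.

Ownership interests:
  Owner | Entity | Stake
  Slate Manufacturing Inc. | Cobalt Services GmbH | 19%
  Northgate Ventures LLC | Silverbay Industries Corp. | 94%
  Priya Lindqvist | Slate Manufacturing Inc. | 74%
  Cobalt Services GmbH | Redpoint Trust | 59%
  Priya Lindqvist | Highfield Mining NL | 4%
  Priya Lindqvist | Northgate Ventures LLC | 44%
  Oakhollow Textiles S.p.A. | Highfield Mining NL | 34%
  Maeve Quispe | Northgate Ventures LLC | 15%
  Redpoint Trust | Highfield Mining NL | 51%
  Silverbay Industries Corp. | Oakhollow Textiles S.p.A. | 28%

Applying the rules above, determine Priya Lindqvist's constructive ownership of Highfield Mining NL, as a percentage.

Chain via Slate Manufacturing Inc. → Cobalt Services GmbH → Redpoint Trust (R2): 74% × 19% × 59% × 51% = 4.230654% of Highfield Mining NL.
Chain via Northgate Ventures LLC → Silverbay Industries Corp. → Oakhollow Textiles S.p.A. (R2): 44% × 94% × 28% × 34% = 3.937472% of Highfield Mining NL.
Direct interest in Highfield Mining NL: 4%.
Aggregating (R1): 4.230654% + 3.937472% + 4% = 12.168126%.

12.168126%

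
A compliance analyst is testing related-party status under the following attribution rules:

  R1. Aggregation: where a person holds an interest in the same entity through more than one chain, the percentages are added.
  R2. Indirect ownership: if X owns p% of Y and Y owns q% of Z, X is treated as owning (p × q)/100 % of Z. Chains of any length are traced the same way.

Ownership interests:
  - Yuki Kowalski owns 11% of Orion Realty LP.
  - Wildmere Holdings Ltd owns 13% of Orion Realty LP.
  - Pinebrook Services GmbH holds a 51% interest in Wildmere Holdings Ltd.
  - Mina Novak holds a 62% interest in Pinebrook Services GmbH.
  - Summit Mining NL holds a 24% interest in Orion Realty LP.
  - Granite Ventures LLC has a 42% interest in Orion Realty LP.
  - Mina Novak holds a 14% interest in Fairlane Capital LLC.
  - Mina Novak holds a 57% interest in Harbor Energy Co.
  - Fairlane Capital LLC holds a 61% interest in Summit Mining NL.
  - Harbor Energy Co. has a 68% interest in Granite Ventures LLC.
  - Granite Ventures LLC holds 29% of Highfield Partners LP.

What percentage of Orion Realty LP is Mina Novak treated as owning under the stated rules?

Chain via Harbor Energy Co. → Granite Ventures LLC (R2): 57% × 68% × 42% = 16.2792% of Orion Realty LP.
Chain via Fairlane Capital LLC → Summit Mining NL (R2): 14% × 61% × 24% = 2.0496% of Orion Realty LP.
Chain via Pinebrook Services GmbH → Wildmere Holdings Ltd (R2): 62% × 51% × 13% = 4.1106% of Orion Realty LP.
Aggregating (R1): 16.2792% + 2.0496% + 4.1106% = 22.4394%.

22.4394%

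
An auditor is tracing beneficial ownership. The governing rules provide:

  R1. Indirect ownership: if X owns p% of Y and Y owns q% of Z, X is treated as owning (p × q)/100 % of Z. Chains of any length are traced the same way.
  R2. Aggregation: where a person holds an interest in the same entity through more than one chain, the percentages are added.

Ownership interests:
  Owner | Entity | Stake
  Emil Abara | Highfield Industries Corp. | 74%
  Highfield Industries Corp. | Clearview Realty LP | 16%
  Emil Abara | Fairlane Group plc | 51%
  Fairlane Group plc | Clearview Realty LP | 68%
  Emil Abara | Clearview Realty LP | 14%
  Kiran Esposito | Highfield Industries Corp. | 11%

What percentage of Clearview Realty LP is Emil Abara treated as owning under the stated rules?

60.52%

Chain via Fairlane Group plc (R1): 51% × 68% = 34.68% of Clearview Realty LP.
Chain via Highfield Industries Corp. (R1): 74% × 16% = 11.84% of Clearview Realty LP.
Direct interest in Clearview Realty LP: 14%.
Aggregating (R2): 34.68% + 11.84% + 14% = 60.52%.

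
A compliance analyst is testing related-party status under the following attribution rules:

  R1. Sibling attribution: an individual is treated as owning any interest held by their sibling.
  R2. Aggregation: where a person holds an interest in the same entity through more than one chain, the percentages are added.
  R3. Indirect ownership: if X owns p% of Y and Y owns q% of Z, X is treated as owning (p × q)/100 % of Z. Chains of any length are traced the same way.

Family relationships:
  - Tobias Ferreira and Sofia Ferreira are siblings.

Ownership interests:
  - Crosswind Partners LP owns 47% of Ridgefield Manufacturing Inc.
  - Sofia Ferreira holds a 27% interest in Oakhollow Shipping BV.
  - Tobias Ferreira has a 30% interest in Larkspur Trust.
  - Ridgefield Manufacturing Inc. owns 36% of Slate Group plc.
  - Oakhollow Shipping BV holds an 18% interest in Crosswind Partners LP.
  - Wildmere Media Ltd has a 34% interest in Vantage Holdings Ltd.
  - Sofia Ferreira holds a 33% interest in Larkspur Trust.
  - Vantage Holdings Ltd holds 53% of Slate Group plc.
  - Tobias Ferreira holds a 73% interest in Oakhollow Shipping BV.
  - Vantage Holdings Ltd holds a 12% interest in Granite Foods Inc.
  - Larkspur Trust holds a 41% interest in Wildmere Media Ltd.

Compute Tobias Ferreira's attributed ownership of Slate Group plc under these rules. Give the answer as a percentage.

By sibling attribution (R1), Tobias Ferreira is treated as also owning Sofia Ferreira's interest in Larkspur Trust, giving 30% + 33% = 63%.
By sibling attribution (R1), Tobias Ferreira is treated as also owning Sofia Ferreira's interest in Oakhollow Shipping BV, giving 73% + 27% = 100%.
Chain via Larkspur Trust → Wildmere Media Ltd → Vantage Holdings Ltd (R3): 63% × 41% × 34% × 53% = 4.654566% of Slate Group plc.
Chain via Oakhollow Shipping BV → Crosswind Partners LP → Ridgefield Manufacturing Inc. (R3): 100% × 18% × 47% × 36% = 3.0456% of Slate Group plc.
Aggregating (R2): 4.654566% + 3.0456% = 7.700166%.

7.700166%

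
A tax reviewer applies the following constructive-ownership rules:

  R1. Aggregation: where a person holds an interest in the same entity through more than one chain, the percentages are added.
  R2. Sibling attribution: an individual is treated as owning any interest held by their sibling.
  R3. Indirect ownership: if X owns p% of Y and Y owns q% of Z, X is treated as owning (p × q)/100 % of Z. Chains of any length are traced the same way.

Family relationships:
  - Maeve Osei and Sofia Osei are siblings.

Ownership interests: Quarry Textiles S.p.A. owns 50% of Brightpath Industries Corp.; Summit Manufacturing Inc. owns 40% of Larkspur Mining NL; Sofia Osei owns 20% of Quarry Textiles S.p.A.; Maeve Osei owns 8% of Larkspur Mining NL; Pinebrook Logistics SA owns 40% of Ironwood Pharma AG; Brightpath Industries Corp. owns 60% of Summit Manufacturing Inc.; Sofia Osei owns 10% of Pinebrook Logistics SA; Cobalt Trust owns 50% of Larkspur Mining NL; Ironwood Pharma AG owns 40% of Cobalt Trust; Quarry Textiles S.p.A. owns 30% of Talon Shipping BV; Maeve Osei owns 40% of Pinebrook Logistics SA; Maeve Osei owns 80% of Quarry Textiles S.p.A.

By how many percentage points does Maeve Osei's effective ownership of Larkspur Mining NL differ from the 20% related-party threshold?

4

By sibling attribution (R2), Maeve Osei is treated as also owning Sofia Osei's interest in Quarry Textiles S.p.A, giving 80% + 20% = 100%.
By sibling attribution (R2), Maeve Osei is treated as also owning Sofia Osei's interest in Pinebrook Logistics SA, giving 40% + 10% = 50%.
Chain via Quarry Textiles S.p.A. → Brightpath Industries Corp. → Summit Manufacturing Inc. (R3): 100% × 50% × 60% × 40% = 12% of Larkspur Mining NL.
Chain via Pinebrook Logistics SA → Ironwood Pharma AG → Cobalt Trust (R3): 50% × 40% × 40% × 50% = 4% of Larkspur Mining NL.
Direct interest in Larkspur Mining NL: 8%.
Aggregating (R1): 12% + 4% + 8% = 24%.
24% exceeds the 20% threshold by 4 percentage points.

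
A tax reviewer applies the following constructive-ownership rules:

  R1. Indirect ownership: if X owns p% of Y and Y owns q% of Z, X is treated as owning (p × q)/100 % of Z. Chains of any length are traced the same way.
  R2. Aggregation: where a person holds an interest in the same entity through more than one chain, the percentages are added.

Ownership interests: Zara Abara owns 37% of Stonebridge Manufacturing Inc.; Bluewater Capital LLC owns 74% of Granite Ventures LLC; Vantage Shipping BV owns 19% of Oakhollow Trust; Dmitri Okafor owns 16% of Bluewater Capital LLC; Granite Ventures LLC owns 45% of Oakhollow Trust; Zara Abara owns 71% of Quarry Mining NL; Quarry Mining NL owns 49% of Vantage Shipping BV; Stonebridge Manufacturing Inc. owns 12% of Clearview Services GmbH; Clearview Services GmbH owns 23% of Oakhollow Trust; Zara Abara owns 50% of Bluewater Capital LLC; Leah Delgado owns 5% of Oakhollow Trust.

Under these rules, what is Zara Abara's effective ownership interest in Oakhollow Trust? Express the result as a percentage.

Chain via Bluewater Capital LLC → Granite Ventures LLC (R1): 50% × 74% × 45% = 16.65% of Oakhollow Trust.
Chain via Stonebridge Manufacturing Inc. → Clearview Services GmbH (R1): 37% × 12% × 23% = 1.0212% of Oakhollow Trust.
Chain via Quarry Mining NL → Vantage Shipping BV (R1): 71% × 49% × 19% = 6.6101% of Oakhollow Trust.
Aggregating (R2): 16.65% + 1.0212% + 6.6101% = 24.2813%.

24.2813%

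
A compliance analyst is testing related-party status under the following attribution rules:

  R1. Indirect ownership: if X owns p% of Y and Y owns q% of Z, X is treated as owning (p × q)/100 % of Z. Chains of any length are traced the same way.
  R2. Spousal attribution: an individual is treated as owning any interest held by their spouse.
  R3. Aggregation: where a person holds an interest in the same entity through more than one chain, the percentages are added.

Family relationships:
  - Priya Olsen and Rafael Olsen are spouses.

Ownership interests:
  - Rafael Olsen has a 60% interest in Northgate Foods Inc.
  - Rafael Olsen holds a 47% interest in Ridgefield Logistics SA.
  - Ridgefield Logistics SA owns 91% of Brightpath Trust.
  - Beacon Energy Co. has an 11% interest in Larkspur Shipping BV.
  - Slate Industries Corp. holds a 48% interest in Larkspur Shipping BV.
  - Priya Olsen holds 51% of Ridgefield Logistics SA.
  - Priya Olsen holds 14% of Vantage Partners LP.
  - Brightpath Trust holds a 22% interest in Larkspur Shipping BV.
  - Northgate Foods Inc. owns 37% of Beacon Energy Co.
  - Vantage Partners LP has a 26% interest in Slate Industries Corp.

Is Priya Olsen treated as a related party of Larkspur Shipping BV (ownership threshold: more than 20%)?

By spousal attribution (R2), Priya Olsen is treated as also owning Rafael Olsen's interest in Ridgefield Logistics SA, giving 51% + 47% = 98%.
By spousal attribution (R2), Priya Olsen is treated as owning Rafael Olsen's 60% interest in Northgate Foods Inc.
Chain via Vantage Partners LP → Slate Industries Corp. (R1): 14% × 26% × 48% = 1.7472% of Larkspur Shipping BV.
Chain via Ridgefield Logistics SA → Brightpath Trust (R1): 98% × 91% × 22% = 19.6196% of Larkspur Shipping BV.
Chain via Northgate Foods Inc. → Beacon Energy Co. (R1): 60% × 37% × 11% = 2.442% of Larkspur Shipping BV.
Aggregating (R3): 1.7472% + 19.6196% + 2.442% = 23.8088%.
23.8088% exceeds the 20% threshold, so Priya is a related party to Larkspur Shipping BV.

Yes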